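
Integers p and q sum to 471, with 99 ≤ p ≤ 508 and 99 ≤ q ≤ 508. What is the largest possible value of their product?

For a fixed sum, the product pq is largest when p and q are as close as possible.
Taking p = 235 and q = 236 (both in [99, 508]) gives pq = 55460.

55460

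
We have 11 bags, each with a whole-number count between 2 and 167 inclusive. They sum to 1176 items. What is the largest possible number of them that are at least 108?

If k of the values are ≥ 108, the total is ≥ 108k + 2(11 − k).
Setting 108k + 2(11 − k) ≤ 1176 gives 106k ≤ 1154, so k ≤ 10.
k = 10 is achieved by 10 values at 108 and 1 at 2, total 1082; add 94 to one value (staying below 108) to reach 1176.

10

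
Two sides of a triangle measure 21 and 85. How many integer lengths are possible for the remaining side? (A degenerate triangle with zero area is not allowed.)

41

The triangle inequality gives |21 − 85| < c < 21 + 85, i.e. 64 < c < 106.
So c can be any integer from 65 to 105: 41 values.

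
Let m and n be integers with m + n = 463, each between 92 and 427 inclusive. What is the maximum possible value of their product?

53592

mn = m(463 − m) is maximized when m is as near 463/2 as the bounds allow.
Taking m = 231 and n = 232 (both in [92, 427]) gives mn = 53592.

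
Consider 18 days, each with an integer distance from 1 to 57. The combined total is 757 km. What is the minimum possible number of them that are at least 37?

Suppose at most 18 − j of them reach 37; then j values are ≤ 36 and the rest ≤ 57.
The total is then ≤ 36·j + 57·(18 − j) = 1026 − 21j. For this to be ≥ 757 we need j ≤ 12, so at least 18 − 12 = 6 must reach 37.
Exactly 6 works: 6 values at 57 and 12 at 36 total 774; lower one of the high values by 17 (still ≥ 37) to hit 757.

6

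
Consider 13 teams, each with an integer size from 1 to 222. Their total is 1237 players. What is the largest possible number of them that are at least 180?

Suppose k of them are at least 180. Those contribute at least 180 each and the other 13 − k at least 1 each.
So the total is at least 180k + 1(13 − k) = 13 + 179k. This must be ≤ 1237, giving k ≤ 6.
k = 6 is achieved by 6 values at 180 and 7 at 1, total 1087; add 150 to one value (staying below 180) to reach 1237.

6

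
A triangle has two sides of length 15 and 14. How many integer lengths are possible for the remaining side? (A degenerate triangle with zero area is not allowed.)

The triangle inequality gives |15 − 14| < c < 15 + 14, i.e. 1 < c < 29.
So c can be any integer from 2 to 28: 27 values.

27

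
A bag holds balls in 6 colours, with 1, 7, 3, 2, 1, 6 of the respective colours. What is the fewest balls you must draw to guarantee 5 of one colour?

In the worst case you take as many as possible of each colour without reaching 5: 1 + 4 + 3 + 2 + 1 + 4 = 15.
The next one must give 5 of some colour, so 15 + 1 = 16.

16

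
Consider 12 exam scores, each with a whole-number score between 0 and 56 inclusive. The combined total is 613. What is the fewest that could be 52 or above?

If only k of them are at least 52, the other 12 − k are at most 51, so the total is at most k·56 + (12 − k)·51.
This must reach 613, so k·56 + (12 − k)·51 ≥ 613, giving k ≥ 1.
Exactly 1 works: 1 value at 56 and 11 at 51 total 617; lower one of the high values by 4 (still ≥ 52) to hit 613.

1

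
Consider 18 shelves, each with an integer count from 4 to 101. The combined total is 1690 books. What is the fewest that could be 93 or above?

4

Each value short of 93 is at most 92, costing at least 101 − 92 = 9 against the maximum total of 1818.
We can afford to lose at most 1818 − 1690 = 128, so at most ⌊128/9⌋ = 14 fall short, and at least 4 are ≥ 93.
Exactly 4 works: 4 values at 101 and 14 at 92 total 1692; lower one of the high values by 2 (still ≥ 93) to hit 1690.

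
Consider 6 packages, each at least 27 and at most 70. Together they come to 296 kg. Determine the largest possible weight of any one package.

Maximizing one value means minimizing the remaining 5.
The other 5 contribute at least 5 × 27 = 135, leaving at most 296 − 135 = 161.
But each package is capped at 70, so the maximum is 70.
Achievable: one at 70 and the other 5 totalling 226, which fits since 5 × 27 ≤ 226 ≤ 5 × 70.

70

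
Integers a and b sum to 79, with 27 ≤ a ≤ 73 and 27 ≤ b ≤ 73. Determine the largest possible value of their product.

1560

ab = a(79 − a) is maximized when a is as near 79/2 as the bounds allow.
Taking a = 39 and b = 40 (both in [27, 73]) gives ab = 1560.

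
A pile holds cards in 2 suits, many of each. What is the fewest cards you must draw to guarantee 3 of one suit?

You could draw 2 of every suit without reaching 3 of any — 4 in all.
One more forces 3 of some suit, so 4 + 1 = 5.

5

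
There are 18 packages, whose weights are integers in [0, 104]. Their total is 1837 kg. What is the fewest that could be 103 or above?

If only k of them are at least 103, the other 18 − k are at most 102, so the total is at most k·104 + (18 − k)·102.
This must reach 1837, so k·104 + (18 − k)·102 ≥ 1837, giving k ≥ 1.
Exactly 1 works: 1 value at 104 and 17 at 102 total 1838; lower one of the high values by 1 (still ≥ 103) to hit 1837.

1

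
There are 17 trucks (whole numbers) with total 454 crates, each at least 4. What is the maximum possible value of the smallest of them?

The average is 454/17 < 27, so some value is ≤ 26.
Achievable: 5 of them at 26 and 12 at 27 total 454.

26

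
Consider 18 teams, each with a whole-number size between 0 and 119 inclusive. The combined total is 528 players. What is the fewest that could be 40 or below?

If only k of them are at most 40, the other 18 − k are at least 41, so the total is at least (18 − k)·41 + k·0.
This is ≤ 528, so (18 − k)·41 + 0k ≤ 528, which gives k ≥ 6.
Exactly 6 works: 6 values at 0 and 12 at 41 total 492; raise one of the low values by 36 (still ≤ 40) to hit 528.

6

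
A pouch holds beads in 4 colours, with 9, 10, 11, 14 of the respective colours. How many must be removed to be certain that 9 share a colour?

In the worst case you take as many as possible of each colour without reaching 9: 8 + 8 + 8 + 8 = 32.
The next one must give 9 of some colour, so 32 + 1 = 33.

33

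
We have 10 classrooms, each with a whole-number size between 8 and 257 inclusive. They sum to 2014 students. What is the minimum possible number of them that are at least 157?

5

Each value short of 157 is at most 156, costing at least 257 − 156 = 101 against the maximum total of 2570.
We can afford to lose at most 2570 − 2014 = 556, so at most ⌊556/101⌋ = 5 fall short, and at least 5 are ≥ 157.
Exactly 5 works: 5 values at 257 and 5 at 156 total 2065; lower one of the high values by 51 (still ≥ 157) to hit 2014.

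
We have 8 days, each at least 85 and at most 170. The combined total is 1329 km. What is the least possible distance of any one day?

139

To make one day as small as possible, make the other 7 as large as possible.
The other 7 contribute at most 7 × 170 = 1190, leaving at least 1329 − 1190 = 139.
Since 139 ≥ 85, this is achievable: one at 139 and 7 at 170.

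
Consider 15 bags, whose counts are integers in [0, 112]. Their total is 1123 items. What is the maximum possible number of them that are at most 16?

5

Suppose k of them are at most 16. Those contribute at most 16 each and the rest at most 112 each.
So the total is at most 16k + 112(15 − k) = 1680 − 96k. This must still be ≥ 1123, so k ≤ 5.
k = 5 is achieved by 5 values at 16 and 10 at 112, total 1200; lower one of the 112's by 77 (still > 16) to reach 1123.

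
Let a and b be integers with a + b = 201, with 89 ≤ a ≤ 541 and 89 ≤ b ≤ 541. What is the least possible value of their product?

For a fixed sum, ab is smallest when a and b are as far apart as possible.
The extreme feasible split is a = 89, b = 112, giving ab = 9968.

9968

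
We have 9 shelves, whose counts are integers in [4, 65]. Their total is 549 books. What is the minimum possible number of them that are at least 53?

If only k of them are at least 53, the other 9 − k are at most 52, so the total is at most k·65 + (9 − k)·52.
This must reach 549, so k·65 + (9 − k)·52 ≥ 549, giving k ≥ 7.
Exactly 7 works: 7 values at 65 and 2 at 52 total 559; lower one of the high values by 10 (still ≥ 53) to hit 549.

7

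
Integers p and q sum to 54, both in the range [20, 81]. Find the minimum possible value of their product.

680

Since p + q is fixed, pushing one of them to its bound minimizes the product.
The extreme feasible split is p = 20, q = 34, giving pq = 680.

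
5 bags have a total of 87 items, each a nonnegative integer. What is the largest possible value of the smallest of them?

17

If every one of the 5 were at least 18, the total would be at least 5 × 18 = 90 > 87.
Equality holds with 3 values of 17 and 2 values of 18.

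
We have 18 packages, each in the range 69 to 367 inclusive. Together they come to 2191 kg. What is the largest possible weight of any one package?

To make one package as large as possible, make the other 17 as small as possible.
The other 17 contribute at least 17 × 69 = 1173, leaving at most 2191 − 1173 = 1018.
But each package is capped at 367, so the maximum is 367.
Achievable: one at 367 and the other 17 totalling 1824, which fits since 17 × 69 ≤ 1824 ≤ 17 × 367.

367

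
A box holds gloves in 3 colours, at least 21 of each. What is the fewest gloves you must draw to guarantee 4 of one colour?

You could draw 3 of every colour without reaching 4 of any — 9 in all.
One more forces 4 of some colour, so 9 + 1 = 10.

10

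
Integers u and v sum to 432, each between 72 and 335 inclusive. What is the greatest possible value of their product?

With u + v fixed, uv peaks when the two are closest together.
Taking u = 216 and v = 216 (both in [72, 335]) gives uv = 46656.

46656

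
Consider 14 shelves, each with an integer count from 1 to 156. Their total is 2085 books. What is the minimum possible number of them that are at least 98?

If only k of them are at least 98, the other 14 − k are at most 97, so the total is at most k·156 + (14 − k)·97.
This must reach 2085, so k·156 + (14 − k)·97 ≥ 2085, giving k ≥ 13.
Exactly 13 works: 13 values at 156 and 1 at 97 total 2125; lower one of the high values by 40 (still ≥ 98) to hit 2085.

13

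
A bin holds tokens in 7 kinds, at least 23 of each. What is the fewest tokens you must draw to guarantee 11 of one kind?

You could draw 10 of every kind without reaching 11 of any — 70 in all.
One more forces 11 of some kind, so 70 + 1 = 71.

71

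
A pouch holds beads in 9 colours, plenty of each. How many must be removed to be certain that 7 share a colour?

55

In the worst case you draw 6 of each of the 9 colours: 9 × 6 = 54.
One more forces 7 of some colour, so 54 + 1 = 55.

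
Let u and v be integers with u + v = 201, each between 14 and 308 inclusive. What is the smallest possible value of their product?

Since u + v is fixed, pushing one of them to its bound minimizes the product.
The extreme feasible split is u = 14, v = 187, giving uv = 2618.

2618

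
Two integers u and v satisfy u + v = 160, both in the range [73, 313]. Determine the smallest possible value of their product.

uv = u(160 − u) is concave in u, so over [73, 87] it is minimized at an endpoint.
At the endpoint u = 73, v = 160 − 73 = 87, so uv = 73 × 87 = 6351.

6351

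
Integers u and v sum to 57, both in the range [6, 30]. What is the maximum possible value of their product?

uv = u(57 − u) is maximized when u is as near 57/2 as the bounds allow.
Taking u = 28 and v = 29 (both in [6, 30]) gives uv = 812.

812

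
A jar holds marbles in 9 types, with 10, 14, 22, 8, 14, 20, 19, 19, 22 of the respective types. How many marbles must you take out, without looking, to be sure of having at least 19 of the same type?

In the worst case you take as many as possible of each type without reaching 19: 10 + 14 + 18 + 8 + 14 + 18 + 18 + 18 + 18 = 136.
The next one must give 19 of some type, so 136 + 1 = 137.

137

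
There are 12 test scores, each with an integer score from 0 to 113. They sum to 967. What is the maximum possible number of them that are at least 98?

9

Suppose k of them are at least 98. Those contribute at least 98 each and the other 12 − k at least 0 each.
So the total is at least 98k + 0(12 − k) = 0 + 98k. This must be ≤ 967, giving k ≤ 9.
k = 9 is achieved by 9 values at 98 and 3 at 0, total 882; add 85 to one value (staying below 98) to reach 967.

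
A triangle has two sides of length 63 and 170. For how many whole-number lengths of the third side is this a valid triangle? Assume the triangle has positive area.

125

The triangle inequality gives |63 − 170| < c < 63 + 170, i.e. 107 < c < 233.
So c can be any integer from 108 to 232: 125 values.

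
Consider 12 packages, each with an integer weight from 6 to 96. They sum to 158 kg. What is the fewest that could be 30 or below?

9

Let j be the number exceeding 30. Then the total is ≥ 31·j + 6·(12 − j) = 72 + 25j.
So 25j ≤ 86 and j ≤ 3; hence at least 12 − 3 = 9 are ≤ 30.
Exactly 9 works: 9 values at 6 and 3 at 31 total 147; raise one of the low values by 11 (still ≤ 30) to hit 158.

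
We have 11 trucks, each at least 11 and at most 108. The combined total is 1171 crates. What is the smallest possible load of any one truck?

91

To make one truck as small as possible, make the other 10 as large as possible.
The other 10 contribute at most 10 × 108 = 1080, leaving at least 1171 − 1080 = 91.
Since 91 ≥ 11, this is achievable: one at 91 and 10 at 108.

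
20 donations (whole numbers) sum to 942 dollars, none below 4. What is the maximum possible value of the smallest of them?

The average is 942/20 < 48, so some value is ≤ 47.
Achievable: 18 of them at 47 and 2 at 48 total 942.

47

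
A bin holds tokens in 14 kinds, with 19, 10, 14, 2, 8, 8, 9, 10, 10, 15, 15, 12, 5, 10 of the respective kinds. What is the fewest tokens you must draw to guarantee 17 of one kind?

In the worst case you take as many as possible of each kind without reaching 17: 16 + 10 + 14 + 2 + 8 + 8 + 9 + 10 + 10 + 15 + 15 + 12 + 5 + 10 = 144.
The next one must give 17 of some kind, so 144 + 1 = 145.

145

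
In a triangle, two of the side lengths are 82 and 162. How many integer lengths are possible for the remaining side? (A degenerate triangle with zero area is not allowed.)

The triangle inequality gives |82 − 162| < c < 82 + 162, i.e. 80 < c < 244.
So c can be any integer from 81 to 243: 163 values.

163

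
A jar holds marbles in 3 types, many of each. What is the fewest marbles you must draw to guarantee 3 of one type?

7

In the worst case you draw 2 of each of the 3 types: 3 × 2 = 6.
One more forces 3 of some type, so 6 + 1 = 7.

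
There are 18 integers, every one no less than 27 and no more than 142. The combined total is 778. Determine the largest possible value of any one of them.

142

To make one integer as large as possible, make the other 17 as small as possible.
The other 17 contribute at least 17 × 27 = 459, leaving at most 778 − 459 = 319.
But each integer is capped at 142, so the maximum is 142.
Achievable: one at 142 and the other 17 totalling 636, which fits since 17 × 27 ≤ 636 ≤ 17 × 142.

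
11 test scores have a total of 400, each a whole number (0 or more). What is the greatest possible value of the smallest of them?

The 11 values sum to 400, so their minimum is at most ⌊400/11⌋ = 36.
Equality holds with 7 values of 36 and 4 values of 37.

36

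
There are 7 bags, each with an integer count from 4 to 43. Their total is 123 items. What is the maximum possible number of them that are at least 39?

With k values at 39 or above and the rest at least 4, the sum is at least 28 + 35k.
Since the sum is 123, we need 35k ≤ 95, i.e. k ≤ 2.
k = 2 is achieved by 2 values at 39 and 5 at 4, total 98; add 25 to one value (staying below 39) to reach 123.

2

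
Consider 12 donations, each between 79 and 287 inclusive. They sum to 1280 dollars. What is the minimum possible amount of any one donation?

Minimizing one value means maximizing the remaining 11.
The other 11 can take up 11 × 287 = 3157 ≥ 1280 − 79, so one donation can sit at its floor of 79.
Achievable: one at 79 and the other 11 totalling 1201, which fits since 11 × 79 ≤ 1201 ≤ 11 × 287.

79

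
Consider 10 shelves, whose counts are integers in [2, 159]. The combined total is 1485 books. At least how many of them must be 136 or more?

6

Each value short of 136 is at most 135, costing at least 159 − 135 = 24 against the maximum total of 1590.
We can afford to lose at most 1590 − 1485 = 105, so at most ⌊105/24⌋ = 4 fall short, and at least 6 are ≥ 136.
Exactly 6 works: 6 values at 159 and 4 at 135 total 1494; lower one of the high values by 9 (still ≥ 136) to hit 1485.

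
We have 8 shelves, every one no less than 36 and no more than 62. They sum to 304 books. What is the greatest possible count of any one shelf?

52

To make one shelf as large as possible, make the other 7 as small as possible.
The other 7 contribute at least 7 × 36 = 252, leaving at most 304 − 252 = 52.
Since 52 ≤ 62, this is achievable: one at 52 and 7 at 36.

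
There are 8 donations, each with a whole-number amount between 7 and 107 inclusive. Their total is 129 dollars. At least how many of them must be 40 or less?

Each value above 40 is at least 41, contributing at least 41 − 7 = 34 above the floor 7.
The sum exceeds the floor total 56 by 73, so at most ⌊73/34⌋ = 2 exceed 40, and at least 6 are ≤ 40.
Exactly 6 works: 6 values at 7 and 2 at 41 total 124; raise one of the low values by 5 (still ≤ 40) to hit 129.

6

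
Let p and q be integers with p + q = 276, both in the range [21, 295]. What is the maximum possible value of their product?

19044

For a fixed sum, the product pq is largest when p and q are as close as possible.
Taking p = 138 and q = 138 (both in [21, 295]) gives pq = 19044.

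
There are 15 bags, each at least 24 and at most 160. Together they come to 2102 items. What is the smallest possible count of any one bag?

24

Minimizing one value means maximizing the remaining 14.
The other 14 can take up 14 × 160 = 2240 ≥ 2102 − 24, so one bag can sit at its floor of 24.
Achievable: one at 24 and the other 14 totalling 2078, which fits since 14 × 24 ≤ 2078 ≤ 14 × 160.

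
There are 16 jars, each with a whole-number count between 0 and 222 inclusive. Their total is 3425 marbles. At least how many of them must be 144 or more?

If only k of them are at least 144, the other 16 − k are at most 143, so the total is at most k·222 + (16 − k)·143.
This must reach 3425, so k·222 + (16 − k)·143 ≥ 3425, giving k ≥ 15.
Exactly 15 works: 15 values at 222 and 1 at 143 total 3473; lower one of the high values by 48 (still ≥ 144) to hit 3425.

15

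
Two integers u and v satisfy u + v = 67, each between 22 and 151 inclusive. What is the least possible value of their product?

Since u + v is fixed, pushing one of them to its bound minimizes the product.
The extreme feasible split is u = 22, v = 45, giving uv = 990.

990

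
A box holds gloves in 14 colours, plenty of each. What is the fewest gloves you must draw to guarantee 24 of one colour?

In the worst case you draw 23 of each of the 14 colours: 14 × 23 = 322.
One more forces 24 of some colour, so 322 + 1 = 323.

323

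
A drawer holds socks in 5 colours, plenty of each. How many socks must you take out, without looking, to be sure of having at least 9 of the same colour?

You could draw 8 of every colour without reaching 9 of any — 40 in all.
One more forces 9 of some colour, so 40 + 1 = 41.

41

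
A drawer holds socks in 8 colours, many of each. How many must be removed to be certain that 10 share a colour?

In the worst case you draw 9 of each of the 8 colours: 8 × 9 = 72.
One more forces 10 of some colour, so 72 + 1 = 73.

73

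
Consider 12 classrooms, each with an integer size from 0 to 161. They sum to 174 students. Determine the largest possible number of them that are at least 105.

If k of the values are ≥ 105, the total is ≥ 105k + 0(12 − k).
Setting 105k + 0(12 − k) ≤ 174 gives 105k ≤ 174, so k ≤ 1.
k = 1 is achieved by 1 value at 105 and 11 at 0, total 105; add 69 to one value (staying below 105) to reach 174.

1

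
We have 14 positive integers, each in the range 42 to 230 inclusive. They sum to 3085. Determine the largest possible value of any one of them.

230

Maximizing one value means minimizing the remaining 13.
The other 13 contribute at least 13 × 42 = 546, leaving at most 3085 − 546 = 2539.
But each integer is capped at 230, so the maximum is 230.
Achievable: one at 230 and the other 13 totalling 2855, which fits since 13 × 42 ≤ 2855 ≤ 13 × 230.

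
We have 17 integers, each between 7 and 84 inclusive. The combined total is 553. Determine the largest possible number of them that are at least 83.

5

If k of the values are ≥ 83, the total is ≥ 83k + 7(17 − k).
Setting 83k + 7(17 − k) ≤ 553 gives 76k ≤ 434, so k ≤ 5.
k = 5 is achieved by 5 values at 83 and 12 at 7, total 499; add 54 to one value (staying below 83) to reach 553.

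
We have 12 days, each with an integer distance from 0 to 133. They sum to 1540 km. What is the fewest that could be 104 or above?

11

If only k of them are at least 104, the other 12 − k are at most 103, so the total is at most k·133 + (12 − k)·103.
This must reach 1540, so k·133 + (12 − k)·103 ≥ 1540, giving k ≥ 11.
Exactly 11 works: 11 values at 133 and 1 at 103 total 1566; lower one of the high values by 26 (still ≥ 104) to hit 1540.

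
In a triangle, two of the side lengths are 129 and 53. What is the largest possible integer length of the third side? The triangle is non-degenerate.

181

The third side must be less than 129 + 53 = 182.
The largest integer below 182 is 181.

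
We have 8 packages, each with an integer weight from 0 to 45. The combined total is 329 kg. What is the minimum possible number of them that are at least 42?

Suppose at most 8 − j of them reach 42; then j values are ≤ 41 and the rest ≤ 45.
The total is then ≤ 41·j + 45·(8 − j) = 360 − 4j. For this to be ≥ 329 we need j ≤ 7, so at least 8 − 7 = 1 must reach 42.
Exactly 1 works: 1 value at 45 and 7 at 41 total 332; lower one of the high values by 3 (still ≥ 42) to hit 329.

1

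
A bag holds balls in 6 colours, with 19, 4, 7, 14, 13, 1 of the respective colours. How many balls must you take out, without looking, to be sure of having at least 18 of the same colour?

57

In the worst case you take as many as possible of each colour without reaching 18: 17 + 4 + 7 + 14 + 13 + 1 = 56.
The next one must give 18 of some colour, so 56 + 1 = 57.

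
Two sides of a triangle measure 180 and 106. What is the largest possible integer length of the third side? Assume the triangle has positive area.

The third side must be less than 180 + 106 = 286.
The largest integer below 286 is 285.

285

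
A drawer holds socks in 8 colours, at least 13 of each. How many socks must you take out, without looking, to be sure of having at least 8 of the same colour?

57

In the worst case you draw 7 of each of the 8 colours: 8 × 7 = 56.
One more forces 8 of some colour, so 56 + 1 = 57.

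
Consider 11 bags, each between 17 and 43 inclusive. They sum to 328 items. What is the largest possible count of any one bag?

To make one bag as large as possible, make the other 10 as small as possible.
The other 10 contribute at least 10 × 17 = 170, leaving at most 328 − 170 = 158.
But each bag is capped at 43, so the maximum is 43.
Achievable: one at 43 and the other 10 totalling 285, which fits since 10 × 17 ≤ 285 ≤ 10 × 43.

43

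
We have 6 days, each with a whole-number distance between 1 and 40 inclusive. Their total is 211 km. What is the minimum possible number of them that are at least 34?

Suppose at most 6 − j of them reach 34; then j values are ≤ 33 and the rest ≤ 40.
The total is then ≤ 33·j + 40·(6 − j) = 240 − 7j. For this to be ≥ 211 we need j ≤ 4, so at least 6 − 4 = 2 must reach 34.
Exactly 2 works: 2 values at 40 and 4 at 33 total 212; lower one of the high values by 1 (still ≥ 34) to hit 211.

2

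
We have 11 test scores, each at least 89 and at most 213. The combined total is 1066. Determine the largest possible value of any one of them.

176

To make one score as large as possible, make the other 10 as small as possible.
The other 10 contribute at least 10 × 89 = 890, leaving at most 1066 − 890 = 176.
Since 176 ≤ 213, this is achievable: one at 176 and 10 at 89.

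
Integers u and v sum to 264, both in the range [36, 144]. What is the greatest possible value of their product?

17424

With u + v fixed, uv peaks when the two are closest together.
Taking u = 132 and v = 132 (both in [36, 144]) gives uv = 17424.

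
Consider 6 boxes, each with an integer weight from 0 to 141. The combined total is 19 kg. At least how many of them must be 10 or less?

5

Each value above 10 is at least 11, contributing at least 11 − 0 = 11 above the floor 0.
The sum exceeds the floor total 0 by 19, so at most ⌊19/11⌋ = 1 exceed 10, and at least 5 are ≤ 10.
Exactly 5 works: 5 values at 0 and 1 at 11 total 11; raise one of the low values by 8 (still ≤ 10) to hit 19.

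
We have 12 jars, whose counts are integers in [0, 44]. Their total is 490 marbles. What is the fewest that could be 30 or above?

10

Suppose at most 12 − j of them reach 30; then j values are ≤ 29 and the rest ≤ 44.
The total is then ≤ 29·j + 44·(12 − j) = 528 − 15j. For this to be ≥ 490 we need j ≤ 2, so at least 12 − 2 = 10 must reach 30.
Exactly 10 works: 10 values at 44 and 2 at 29 total 498; lower one of the high values by 8 (still ≥ 30) to hit 490.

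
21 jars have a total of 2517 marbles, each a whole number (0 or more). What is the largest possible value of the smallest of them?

The average is 2517/21 < 120, so some value is ≤ 119.
Taking 3 copies of 119 and 18 copies of 120 gives exactly 2517, so 119 is attained.

119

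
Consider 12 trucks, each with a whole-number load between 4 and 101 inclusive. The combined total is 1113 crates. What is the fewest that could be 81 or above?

If only k of them are at least 81, the other 12 − k are at most 80, so the total is at most k·101 + (12 − k)·80.
This must reach 1113, so k·101 + (12 − k)·80 ≥ 1113, giving k ≥ 8.
Exactly 8 works: 8 values at 101 and 4 at 80 total 1128; lower one of the high values by 15 (still ≥ 81) to hit 1113.

8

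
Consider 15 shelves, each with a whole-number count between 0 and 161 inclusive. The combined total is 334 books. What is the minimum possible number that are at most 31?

Each value above 31 is at least 32, contributing at least 32 − 0 = 32 above the floor 0.
The sum exceeds the floor total 0 by 334, so at most ⌊334/32⌋ = 10 exceed 31, and at least 5 are ≤ 31.
Exactly 5 works: 5 values at 0 and 10 at 32 total 320; raise one of the low values by 14 (still ≤ 31) to hit 334.

5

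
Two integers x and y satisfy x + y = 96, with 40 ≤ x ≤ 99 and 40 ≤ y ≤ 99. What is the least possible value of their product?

For a fixed sum, xy is smallest when x and y are as far apart as possible.
The extreme feasible split is x = 40, y = 56, giving xy = 2240.

2240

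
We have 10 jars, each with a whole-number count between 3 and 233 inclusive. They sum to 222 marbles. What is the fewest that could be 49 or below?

6

If only k of them are at most 49, the other 10 − k are at least 50, so the total is at least (10 − k)·50 + k·3.
This is ≤ 222, so (10 − k)·50 + 3k ≤ 222, which gives k ≥ 6.
Exactly 6 works: 6 values at 3 and 4 at 50 total 218; raise one of the low values by 4 (still ≤ 49) to hit 222.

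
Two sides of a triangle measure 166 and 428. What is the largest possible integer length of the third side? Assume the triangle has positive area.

The third side must be less than 166 + 428 = 594.
The largest integer below 594 is 593.

593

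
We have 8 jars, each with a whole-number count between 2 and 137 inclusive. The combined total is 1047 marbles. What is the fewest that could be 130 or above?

2

If only k of them are at least 130, the other 8 − k are at most 129, so the total is at most k·137 + (8 − k)·129.
This must reach 1047, so k·137 + (8 − k)·129 ≥ 1047, giving k ≥ 2.
Exactly 2 works: 2 values at 137 and 6 at 129 total 1048; lower one of the high values by 1 (still ≥ 130) to hit 1047.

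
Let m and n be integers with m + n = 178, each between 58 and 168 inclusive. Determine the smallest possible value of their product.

For a fixed sum, mn is smallest when m and n are as far apart as possible.
At the endpoint m = 58, n = 178 − 58 = 120, so mn = 58 × 120 = 6960.

6960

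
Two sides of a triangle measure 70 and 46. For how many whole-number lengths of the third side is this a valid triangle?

The triangle inequality gives |70 − 46| < c < 70 + 46, i.e. 24 < c < 116.
So c can be any integer from 25 to 115: 91 values.

91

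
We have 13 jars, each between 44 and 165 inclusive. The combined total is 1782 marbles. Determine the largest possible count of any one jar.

To make one jar as large as possible, make the other 12 as small as possible.
The other 12 contribute at least 12 × 44 = 528, leaving at most 1782 − 528 = 1254.
But each jar is capped at 165, so the maximum is 165.
Achievable: one at 165 and the other 12 totalling 1617, which fits since 12 × 44 ≤ 1617 ≤ 12 × 165.

165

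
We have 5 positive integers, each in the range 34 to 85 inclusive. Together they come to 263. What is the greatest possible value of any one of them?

85

Maximizing one value means minimizing the remaining 4.
The other 4 contribute at least 4 × 34 = 136, leaving at most 263 − 136 = 127.
But each integer is capped at 85, so the maximum is 85.
Achievable: one at 85 and the other 4 totalling 178, which fits since 4 × 34 ≤ 178 ≤ 4 × 85.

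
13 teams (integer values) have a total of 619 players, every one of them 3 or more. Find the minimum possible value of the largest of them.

48

The 13 values sum to 619, so their maximum is at least ⌈619/13⌉ = 48.
Equality holds with 8 values of 48 and 5 values of 47.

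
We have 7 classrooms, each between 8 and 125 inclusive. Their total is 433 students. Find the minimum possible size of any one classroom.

8

To make one classroom as small as possible, make the other 6 as large as possible.
The other 6 can take up 6 × 125 = 750 ≥ 433 − 8, so one classroom can sit at its floor of 8.
Achievable: one at 8 and the other 6 totalling 425, which fits since 6 × 8 ≤ 425 ≤ 6 × 125.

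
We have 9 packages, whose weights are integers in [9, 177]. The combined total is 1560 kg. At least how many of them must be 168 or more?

6

Each value short of 168 is at most 167, costing at least 177 − 167 = 10 against the maximum total of 1593.
We can afford to lose at most 1593 − 1560 = 33, so at most ⌊33/10⌋ = 3 fall short, and at least 6 are ≥ 168.
Exactly 6 works: 6 values at 177 and 3 at 167 total 1563; lower one of the high values by 3 (still ≥ 168) to hit 1560.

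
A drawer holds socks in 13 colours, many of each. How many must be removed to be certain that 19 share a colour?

235

You could draw 18 of every colour without reaching 19 of any — 234 in all.
One more forces 19 of some colour, so 234 + 1 = 235.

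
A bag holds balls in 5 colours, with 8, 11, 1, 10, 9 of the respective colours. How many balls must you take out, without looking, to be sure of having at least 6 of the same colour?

22

In the worst case you take as many as possible of each colour without reaching 6: 5 + 5 + 1 + 5 + 5 = 21.
The next one must give 6 of some colour, so 21 + 1 = 22.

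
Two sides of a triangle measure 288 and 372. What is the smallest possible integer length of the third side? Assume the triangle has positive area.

The third side must exceed |288 − 372| = 84.
The smallest integer above 84 is 85.

85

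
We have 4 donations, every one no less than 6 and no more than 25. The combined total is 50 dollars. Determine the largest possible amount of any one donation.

Maximizing one value means minimizing the remaining 3.
The other 3 contribute at least 3 × 6 = 18, leaving at most 50 − 18 = 32.
But each donation is capped at 25, so the maximum is 25.
Achievable: one at 25 and the other 3 totalling 25, which fits since 3 × 6 ≤ 25 ≤ 3 × 25.

25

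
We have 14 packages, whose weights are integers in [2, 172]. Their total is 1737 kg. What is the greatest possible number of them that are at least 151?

With k values at 151 or above and the rest at least 2, the sum is at least 28 + 149k.
Since the sum is 1737, we need 149k ≤ 1709, i.e. k ≤ 11.
k = 11 is achieved by 11 values at 151 and 3 at 2, total 1667; add 70 to one value (staying below 151) to reach 1737.

11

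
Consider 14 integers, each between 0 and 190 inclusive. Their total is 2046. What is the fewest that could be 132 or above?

Suppose at most 14 − j of them reach 132; then j values are ≤ 131 and the rest ≤ 190.
The total is then ≤ 131·j + 190·(14 − j) = 2660 − 59j. For this to be ≥ 2046 we need j ≤ 10, so at least 14 − 10 = 4 must reach 132.
Exactly 4 works: 4 values at 190 and 10 at 131 total 2070; lower one of the high values by 24 (still ≥ 132) to hit 2046.

4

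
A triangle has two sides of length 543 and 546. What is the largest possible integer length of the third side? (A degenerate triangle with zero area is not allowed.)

The third side must be less than 543 + 546 = 1089.
The largest integer below 1089 is 1088.

1088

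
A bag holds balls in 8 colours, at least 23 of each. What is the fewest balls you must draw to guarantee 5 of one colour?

33

In the worst case you draw 4 of each of the 8 colours: 8 × 4 = 32.
One more forces 5 of some colour, so 32 + 1 = 33.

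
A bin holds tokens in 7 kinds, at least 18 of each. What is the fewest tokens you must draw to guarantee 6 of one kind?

36

In the worst case you draw 5 of each of the 7 kinds: 7 × 5 = 35.
One more forces 6 of some kind, so 35 + 1 = 36.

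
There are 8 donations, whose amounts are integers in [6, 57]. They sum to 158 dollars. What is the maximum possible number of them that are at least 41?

3

Suppose k of them are at least 41. Those contribute at least 41 each and the other 8 − k at least 6 each.
So the total is at least 41k + 6(8 − k) = 48 + 35k. This must be ≤ 158, giving k ≤ 3.
k = 3 is achieved by 3 values at 41 and 5 at 6, total 153; add 5 to one value (staying below 41) to reach 158.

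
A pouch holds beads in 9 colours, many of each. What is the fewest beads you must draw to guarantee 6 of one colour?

46

You could draw 5 of every colour without reaching 6 of any — 45 in all.
One more forces 6 of some colour, so 45 + 1 = 46.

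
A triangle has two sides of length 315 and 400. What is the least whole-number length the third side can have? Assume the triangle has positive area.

The third side must exceed |315 − 400| = 85.
The smallest integer above 85 is 86.

86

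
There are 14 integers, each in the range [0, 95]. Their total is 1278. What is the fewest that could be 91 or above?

Suppose at most 14 − j of them reach 91; then j values are ≤ 90 and the rest ≤ 95.
The total is then ≤ 90·j + 95·(14 − j) = 1330 − 5j. For this to be ≥ 1278 we need j ≤ 10, so at least 14 − 10 = 4 must reach 91.
Exactly 4 works: 4 values at 95 and 10 at 90 total 1280; lower one of the high values by 2 (still ≥ 91) to hit 1278.

4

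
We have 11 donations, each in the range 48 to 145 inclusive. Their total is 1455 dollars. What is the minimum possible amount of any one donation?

48

To make one donation as small as possible, make the other 10 as large as possible.
The other 10 can take up 10 × 145 = 1450 ≥ 1455 − 48, so one donation can sit at its floor of 48.
Achievable: one at 48 and the other 10 totalling 1407, which fits since 10 × 48 ≤ 1407 ≤ 10 × 145.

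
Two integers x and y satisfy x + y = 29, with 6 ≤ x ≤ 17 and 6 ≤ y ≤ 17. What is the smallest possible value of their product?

204

xy = x(29 − x) is concave in x, so over [12, 17] it is minimized at an endpoint.
At the endpoint x = 12, y = 29 − 12 = 17, so xy = 12 × 17 = 204.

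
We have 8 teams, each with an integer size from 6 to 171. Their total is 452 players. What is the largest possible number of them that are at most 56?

7

Suppose k of them are at most 56. Those contribute at most 56 each and the rest at most 171 each.
So the total is at most 56k + 171(8 − k) = 1368 − 115k. This must still be ≥ 452, so k ≤ 7.
k = 7 is achieved by 7 values at 56 and 1 at 171, total 563; lower one of the 171's by 111 (still > 56) to reach 452.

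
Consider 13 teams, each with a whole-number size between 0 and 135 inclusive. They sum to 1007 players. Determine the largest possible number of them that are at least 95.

Suppose k of them are at least 95. Those contribute at least 95 each and the other 13 − k at least 0 each.
So the total is at least 95k + 0(13 − k) = 0 + 95k. This must be ≤ 1007, giving k ≤ 10.
k = 10 is achieved by 10 values at 95 and 3 at 0, total 950; add 57 to one value (staying below 95) to reach 1007.

10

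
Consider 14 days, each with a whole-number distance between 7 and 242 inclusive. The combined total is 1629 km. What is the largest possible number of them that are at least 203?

7

Suppose k of them are at least 203. Those contribute at least 203 each and the other 14 − k at least 7 each.
So the total is at least 203k + 7(14 − k) = 98 + 196k. This must be ≤ 1629, giving k ≤ 7.
k = 7 is achieved by 7 values at 203 and 7 at 7, total 1470; add 159 to one value (staying below 203) to reach 1629.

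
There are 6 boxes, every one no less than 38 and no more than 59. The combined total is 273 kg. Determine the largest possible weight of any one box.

Maximizing one value means minimizing the remaining 5.
The other 5 contribute at least 5 × 38 = 190, leaving at most 273 − 190 = 83.
But each box is capped at 59, so the maximum is 59.
Achievable: one at 59 and the other 5 totalling 214, which fits since 5 × 38 ≤ 214 ≤ 5 × 59.

59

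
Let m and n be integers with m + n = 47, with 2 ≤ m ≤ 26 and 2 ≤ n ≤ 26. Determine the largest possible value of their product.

552

mn = m(47 − m) is maximized when m is as near 47/2 as the bounds allow.
Taking m = 23 and n = 24 (both in [2, 26]) gives mn = 552.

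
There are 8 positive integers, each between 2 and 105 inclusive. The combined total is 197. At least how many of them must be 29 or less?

2

Let j be the number exceeding 29. Then the total is ≥ 30·j + 2·(8 − j) = 16 + 28j.
So 28j ≤ 181 and j ≤ 6; hence at least 8 − 6 = 2 are ≤ 29.
Exactly 2 works: 2 values at 2 and 6 at 30 total 184; raise one of the low values by 13 (still ≤ 29) to hit 197.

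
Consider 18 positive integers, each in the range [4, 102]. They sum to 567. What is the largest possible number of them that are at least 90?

With k values at 90 or above and the rest at least 4, the sum is at least 72 + 86k.
Since the sum is 567, we need 86k ≤ 495, i.e. k ≤ 5.
k = 5 is achieved by 5 values at 90 and 13 at 4, total 502; add 65 to one value (staying below 90) to reach 567.

5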